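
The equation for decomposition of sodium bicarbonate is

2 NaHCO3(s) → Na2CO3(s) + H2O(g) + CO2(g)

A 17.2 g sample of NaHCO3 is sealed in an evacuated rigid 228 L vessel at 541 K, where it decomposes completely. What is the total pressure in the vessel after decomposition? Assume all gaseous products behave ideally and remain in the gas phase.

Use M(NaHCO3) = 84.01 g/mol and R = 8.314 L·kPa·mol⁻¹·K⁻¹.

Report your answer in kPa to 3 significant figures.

n(NaHCO3) = 17.2 / 84.01 = 0.2047 mol
n(gas produced) = (2/2) × 0.2047 = 0.2047 mol
P = nRT/V = 0.2047 × 8.314 × 541 / 228 = 4.038 kPa

4.04 kPa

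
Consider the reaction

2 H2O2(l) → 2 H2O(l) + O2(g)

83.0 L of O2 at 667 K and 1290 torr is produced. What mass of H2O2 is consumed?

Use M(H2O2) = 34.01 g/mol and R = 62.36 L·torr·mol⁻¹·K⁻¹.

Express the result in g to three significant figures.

175 g

n(O2) = PV/RT = (1290 × 83.0) / (62.36 × 667) = 2.574 mol
n(H2O2) = (2/1) × 2.574 = 5.148 mol
m(H2O2) = 5.148 × 34.01 = 175.1 g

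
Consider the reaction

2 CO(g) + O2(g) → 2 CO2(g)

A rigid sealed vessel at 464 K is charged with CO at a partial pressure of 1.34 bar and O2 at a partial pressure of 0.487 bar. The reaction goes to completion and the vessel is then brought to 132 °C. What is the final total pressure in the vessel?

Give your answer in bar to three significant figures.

At constant V, partial pressures at 464 K are proportional to moles, so apply stoichiometry directly to pressures.
P(O2) required for 1.34 bar of CO = (1/2) × 1.34 = 0.6700 bar; available 0.487 bar, so O2 is limiting.
P(CO) remaining = 1.34 − (2/1) × 0.487 = 0.3660 bar
P(gaseous products) = (2)/1 × 0.487 = 0.9740 bar
P_total at 464 K = 0.3660 + 0.9740 = 1.340 bar
Scaling to 132 °C: P = 1.340 × 405.15/464 = 1.170 bar

1.17 bar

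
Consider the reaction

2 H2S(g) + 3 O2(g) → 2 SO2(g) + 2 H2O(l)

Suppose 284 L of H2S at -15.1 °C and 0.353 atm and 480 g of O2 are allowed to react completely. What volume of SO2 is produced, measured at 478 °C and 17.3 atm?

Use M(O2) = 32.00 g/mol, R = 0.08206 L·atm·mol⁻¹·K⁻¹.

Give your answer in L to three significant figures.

16.9 L

n(H2S) = PV/RT = (0.353 × 284) / (0.08206 × 258.05) = 4.734 mol
n(O2) = 480 / 32.00 = 15.00 mol
For 4.734 mol H2S, stoichiometry requires (3/2) × 4.734 = 7.101 mol O2; 15.00 mol is available, so H2S is limiting.
n(SO2) = (2/2) × 4.734 = 4.734 mol
V(SO2) = nRT/P = 4.734 × 0.08206 × 751.15 / 17.3 = 16.87 L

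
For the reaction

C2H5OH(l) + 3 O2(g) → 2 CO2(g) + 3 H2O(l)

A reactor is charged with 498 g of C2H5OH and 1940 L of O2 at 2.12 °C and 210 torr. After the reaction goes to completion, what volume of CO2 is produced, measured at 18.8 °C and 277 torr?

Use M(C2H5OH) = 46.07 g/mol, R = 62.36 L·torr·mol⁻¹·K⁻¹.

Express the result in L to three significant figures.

n(C2H5OH) = 498 / 46.07 = 10.81 mol
n(O2) = PV/RT = (210 × 1940) / (62.36 × 275.27) = 23.73 mol
For 10.81 mol C2H5OH, stoichiometry requires (3/1) × 10.81 = 32.43 mol O2; 23.73 mol is available, so O2 is limiting.
n(CO2) = (2/3) × 23.73 = 15.82 mol
V(CO2) = nRT/P = 15.82 × 62.36 × 291.95 / 277 = 1040 L

1040 L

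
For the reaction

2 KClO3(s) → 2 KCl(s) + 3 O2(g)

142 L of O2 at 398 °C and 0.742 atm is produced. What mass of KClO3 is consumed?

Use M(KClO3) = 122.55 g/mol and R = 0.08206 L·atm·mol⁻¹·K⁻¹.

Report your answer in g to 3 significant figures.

n(O2) = PV/RT = (0.742 × 142) / (0.08206 × 671.15) = 1.913 mol
n(KClO3) = (2/3) × 1.913 = 1.275 mol
m(KClO3) = 1.275 × 122.55 = 156.3 g

156 g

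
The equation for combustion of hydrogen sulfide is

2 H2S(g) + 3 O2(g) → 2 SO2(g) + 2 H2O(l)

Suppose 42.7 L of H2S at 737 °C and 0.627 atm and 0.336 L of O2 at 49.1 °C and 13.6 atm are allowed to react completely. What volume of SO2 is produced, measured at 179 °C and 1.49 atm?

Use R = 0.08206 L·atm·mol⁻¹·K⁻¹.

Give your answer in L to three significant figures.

2.87 L

n(H2S) = PV/RT = (0.627 × 42.7) / (0.08206 × 1010.15) = 0.3230 mol
n(O2) = PV/RT = (13.6 × 0.336) / (0.08206 × 322.25) = 0.1728 mol
For 0.3230 mol H2S, stoichiometry requires (3/2) × 0.3230 = 0.4845 mol O2; 0.1728 mol is available, so O2 is limiting.
n(SO2) = (2/3) × 0.1728 = 0.1152 mol
V(SO2) = nRT/P = 0.1152 × 0.08206 × 452.15 / 1.49 = 2.869 L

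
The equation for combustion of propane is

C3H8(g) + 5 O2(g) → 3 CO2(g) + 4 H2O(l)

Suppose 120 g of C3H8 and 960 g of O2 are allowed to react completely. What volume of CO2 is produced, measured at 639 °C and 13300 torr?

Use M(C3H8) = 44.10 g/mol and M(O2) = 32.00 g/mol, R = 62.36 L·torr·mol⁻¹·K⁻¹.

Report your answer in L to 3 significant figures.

34.9 L

n(C3H8) = 120 / 44.10 = 2.721 mol
n(O2) = 960 / 32.00 = 30.00 mol
For 2.721 mol C3H8, stoichiometry requires (5/1) × 2.721 = 13.61 mol O2; 30.00 mol is available, so C3H8 is limiting.
n(CO2) = (3/1) × 2.721 = 8.163 mol
V(CO2) = nRT/P = 8.163 × 62.36 × 912.15 / 13300 = 34.91 L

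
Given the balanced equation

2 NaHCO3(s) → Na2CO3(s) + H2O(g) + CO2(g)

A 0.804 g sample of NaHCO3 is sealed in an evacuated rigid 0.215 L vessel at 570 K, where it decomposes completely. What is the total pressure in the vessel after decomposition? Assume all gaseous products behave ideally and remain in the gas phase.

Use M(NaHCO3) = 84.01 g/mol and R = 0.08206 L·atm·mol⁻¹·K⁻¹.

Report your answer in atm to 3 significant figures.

2.08 atm

n(NaHCO3) = 0.804 / 84.01 = 0.009570 mol
n(gas produced) = (2/2) × 0.009570 = 0.009570 mol
P = nRT/V = 0.009570 × 0.08206 × 570 / 0.215 = 2.082 atm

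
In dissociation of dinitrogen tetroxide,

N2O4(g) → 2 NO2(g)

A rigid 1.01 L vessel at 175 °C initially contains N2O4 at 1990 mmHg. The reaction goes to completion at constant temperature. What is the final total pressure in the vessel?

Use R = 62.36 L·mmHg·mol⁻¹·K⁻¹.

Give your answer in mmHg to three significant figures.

3980 mmHg

At constant T and V, P ∝ n(gas): 1 mol gas → 2 mol gas.
P_final = (2/1) × 1990 = 3980 mmHg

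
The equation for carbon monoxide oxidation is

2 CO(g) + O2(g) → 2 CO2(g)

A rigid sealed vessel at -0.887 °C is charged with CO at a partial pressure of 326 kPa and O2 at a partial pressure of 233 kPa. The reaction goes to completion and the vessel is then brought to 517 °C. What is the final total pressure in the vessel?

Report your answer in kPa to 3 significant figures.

1150 kPa

Because the vessel is rigid and T is held at -0.887 °C, work the stoichiometry in partial pressures (P_i = n_iRT/V).
P(O2) required for 326 kPa of CO = (1/2) × 326 = 163.0 kPa; available 233 kPa, so CO is limiting.
P(O2) remaining = 233 − (1/2) × 326 = 70.00 kPa
P(gaseous products) = (2)/2 × 326 = 326.0 kPa
P_total at -0.887 °C = 70.00 + 326.0 = 396.0 kPa
Scaling to 517 °C: P = 396.0 × 790.15/272.263 = 1149 kPa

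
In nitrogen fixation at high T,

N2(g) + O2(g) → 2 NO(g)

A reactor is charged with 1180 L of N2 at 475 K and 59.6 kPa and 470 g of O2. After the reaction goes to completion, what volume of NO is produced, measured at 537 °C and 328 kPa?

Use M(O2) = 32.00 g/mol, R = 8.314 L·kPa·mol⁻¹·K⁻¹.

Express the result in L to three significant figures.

n(N2) = PV/RT = (59.6 × 1180) / (8.314 × 475) = 17.81 mol
n(O2) = 470 / 32.00 = 14.69 mol
For 17.81 mol N2, stoichiometry requires (1/1) × 17.81 = 17.81 mol O2; 14.69 mol is available, so O2 is limiting.
n(NO) = (2/1) × 14.69 = 29.38 mol
V(NO) = nRT/P = 29.38 × 8.314 × 810.15 / 328 = 603.3 L

603 L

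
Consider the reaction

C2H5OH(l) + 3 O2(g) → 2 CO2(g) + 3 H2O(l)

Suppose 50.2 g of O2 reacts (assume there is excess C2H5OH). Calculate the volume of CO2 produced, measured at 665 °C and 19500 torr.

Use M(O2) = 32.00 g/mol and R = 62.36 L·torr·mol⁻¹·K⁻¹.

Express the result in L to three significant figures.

n(O2) = 50.20 / 32.00 = 1.569 mol
n(CO2) = (2/3) × 1.569 = 1.046 mol
V = nRT/P = 1.046 × 62.36 × 938.15 / 19500 = 3.138 L

3.14 L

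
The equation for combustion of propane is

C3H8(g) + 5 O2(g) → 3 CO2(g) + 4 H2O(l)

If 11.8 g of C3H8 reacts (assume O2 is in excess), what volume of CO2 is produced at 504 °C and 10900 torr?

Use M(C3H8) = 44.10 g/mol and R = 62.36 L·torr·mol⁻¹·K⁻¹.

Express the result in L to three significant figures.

n(C3H8) = 11.80 / 44.10 = 0.2676 mol
n(CO2) = (3/1) × 0.2676 = 0.8028 mol
V = nRT/P = 0.8028 × 62.36 × 777.15 / 10900 = 3.569 L

3.57 L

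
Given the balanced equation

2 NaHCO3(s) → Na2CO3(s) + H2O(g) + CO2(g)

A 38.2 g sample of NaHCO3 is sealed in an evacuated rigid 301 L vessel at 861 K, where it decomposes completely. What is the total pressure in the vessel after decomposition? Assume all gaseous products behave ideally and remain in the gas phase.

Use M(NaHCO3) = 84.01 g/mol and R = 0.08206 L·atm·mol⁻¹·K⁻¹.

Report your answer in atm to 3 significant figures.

n(NaHCO3) = 38.2 / 84.01 = 0.4547 mol
n(gas produced) = (2/2) × 0.4547 = 0.4547 mol
P = nRT/V = 0.4547 × 0.08206 × 861 / 301 = 0.1067 atm

0.107 atm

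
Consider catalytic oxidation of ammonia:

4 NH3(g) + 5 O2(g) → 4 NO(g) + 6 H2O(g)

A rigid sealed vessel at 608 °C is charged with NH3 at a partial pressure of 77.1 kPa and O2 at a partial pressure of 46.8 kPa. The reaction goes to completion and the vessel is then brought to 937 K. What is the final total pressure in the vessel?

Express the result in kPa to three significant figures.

With V and T fixed, P_i ∝ n_i, so the mole ratios apply directly to partial pressures at 608 °C.
P(O2) required for 77.1 kPa of NH3 = (5/4) × 77.1 = 96.38 kPa; available 46.8 kPa, so O2 is limiting.
P(NH3) remaining = 77.1 − (4/5) × 46.8 = 39.66 kPa
P(gaseous products) = (4+6)/5 × 46.8 = 93.60 kPa
P_total at 608 °C = 39.66 + 93.60 = 133.3 kPa
Scaling to 937 K: P = 133.3 × 937/881.15 = 141.7 kPa

142 kPa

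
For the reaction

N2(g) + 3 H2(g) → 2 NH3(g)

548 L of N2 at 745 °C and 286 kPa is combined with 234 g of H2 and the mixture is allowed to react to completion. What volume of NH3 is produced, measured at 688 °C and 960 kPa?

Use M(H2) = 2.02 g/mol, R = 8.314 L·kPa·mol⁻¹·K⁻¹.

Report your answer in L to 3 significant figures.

308 L

n(N2) = PV/RT = (286 × 548) / (8.314 × 1018.15) = 18.52 mol
n(H2) = 234 / 2.02 = 115.8 mol
For 18.52 mol N2, stoichiometry requires (3/1) × 18.52 = 55.56 mol H2; 115.8 mol is available, so N2 is limiting.
n(NH3) = (2/1) × 18.52 = 37.04 mol
V(NH3) = nRT/P = 37.04 × 8.314 × 961.15 / 960 = 308.3 L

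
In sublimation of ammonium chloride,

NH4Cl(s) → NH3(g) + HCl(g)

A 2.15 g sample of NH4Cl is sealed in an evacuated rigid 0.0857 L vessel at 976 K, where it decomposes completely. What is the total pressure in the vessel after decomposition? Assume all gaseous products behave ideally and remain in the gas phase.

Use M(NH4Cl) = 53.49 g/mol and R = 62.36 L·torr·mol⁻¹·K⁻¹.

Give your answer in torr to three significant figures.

n(NH4Cl) = 2.15 / 53.49 = 0.04019 mol
n(gas produced) = (2/1) × 0.04019 = 0.08038 mol
P = nRT/V = 0.08038 × 62.36 × 976 / 0.0857 = 57090 torr

57100 torr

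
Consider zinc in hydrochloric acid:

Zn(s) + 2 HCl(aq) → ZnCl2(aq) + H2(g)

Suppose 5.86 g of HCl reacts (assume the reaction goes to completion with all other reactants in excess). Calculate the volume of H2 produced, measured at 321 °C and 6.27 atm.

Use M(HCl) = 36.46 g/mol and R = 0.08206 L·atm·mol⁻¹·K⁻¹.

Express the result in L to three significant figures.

n(HCl) = 5.860 / 36.46 = 0.1607 mol
n(H2) = (1/2) × 0.1607 = 0.08035 mol
V = nRT/P = 0.08035 × 0.08206 × 594.15 / 6.27 = 0.6248 L

0.625 L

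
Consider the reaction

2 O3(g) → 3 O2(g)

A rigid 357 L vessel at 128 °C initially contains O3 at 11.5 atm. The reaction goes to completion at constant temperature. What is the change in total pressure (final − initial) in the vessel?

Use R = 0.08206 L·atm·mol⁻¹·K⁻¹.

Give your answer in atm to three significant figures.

5.75 atm

Rigid vessel, constant T ⇒ P scales with total gas moles (2 → 3).
P_final = (3/2) × 11.5 = 17.25 atm; ΔP = 17.25 − 11.5 = 5.750 atm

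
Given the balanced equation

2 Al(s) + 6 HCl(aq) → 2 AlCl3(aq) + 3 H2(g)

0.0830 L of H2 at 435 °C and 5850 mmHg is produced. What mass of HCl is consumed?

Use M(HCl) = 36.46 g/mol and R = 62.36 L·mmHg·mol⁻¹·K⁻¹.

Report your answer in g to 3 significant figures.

n(H2) = PV/RT = (5850 × 0.0830) / (62.36 × 708.15) = 0.01100 mol
n(HCl) = (6/3) × 0.01100 = 0.02200 mol
m(HCl) = 0.02200 × 36.46 = 0.8021 g

0.802 g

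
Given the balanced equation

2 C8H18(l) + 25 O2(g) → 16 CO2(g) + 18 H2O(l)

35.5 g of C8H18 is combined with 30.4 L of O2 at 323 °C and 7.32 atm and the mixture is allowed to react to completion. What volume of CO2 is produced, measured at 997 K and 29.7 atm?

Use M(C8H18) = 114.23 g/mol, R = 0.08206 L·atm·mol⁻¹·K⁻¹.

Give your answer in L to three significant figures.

6.85 L

n(C8H18) = 35.5 / 114.23 = 0.3108 mol
n(O2) = PV/RT = (7.32 × 30.4) / (0.08206 × 596.15) = 4.549 mol
For 0.3108 mol C8H18, stoichiometry requires (25/2) × 0.3108 = 3.885 mol O2; 4.549 mol is available, so C8H18 is limiting.
n(CO2) = (16/2) × 0.3108 = 2.486 mol
V(CO2) = nRT/P = 2.486 × 0.08206 × 997 / 29.7 = 6.848 L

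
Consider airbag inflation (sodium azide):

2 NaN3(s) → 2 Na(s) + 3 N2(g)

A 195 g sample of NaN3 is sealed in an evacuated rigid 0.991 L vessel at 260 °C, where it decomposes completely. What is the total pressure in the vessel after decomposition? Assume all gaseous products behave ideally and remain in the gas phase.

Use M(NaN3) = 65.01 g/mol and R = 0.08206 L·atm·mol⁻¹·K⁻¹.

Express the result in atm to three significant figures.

199 atm

n(NaN3) = 195 / 65.01 = 3.000 mol
n(gas produced) = (3/2) × 3.000 = 4.500 mol
P = nRT/V = 4.500 × 0.08206 × 533.15 / 0.991 = 198.7 atm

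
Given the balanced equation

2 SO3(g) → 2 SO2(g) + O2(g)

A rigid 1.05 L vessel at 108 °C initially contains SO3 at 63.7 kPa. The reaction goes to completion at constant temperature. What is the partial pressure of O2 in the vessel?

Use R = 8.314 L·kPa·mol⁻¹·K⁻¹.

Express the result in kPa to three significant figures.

31.9 kPa

n(SO3)₀ = PV/RT = (63.7 × 1.05) / (8.314 × 381.15) = 0.02111 mol
n(O2) = (1/2) × 0.02111 = 0.01056 mol
P(O2) = nRT/V = 0.01056 × 8.314 × 381.15 / 1.05 = 31.87 kPa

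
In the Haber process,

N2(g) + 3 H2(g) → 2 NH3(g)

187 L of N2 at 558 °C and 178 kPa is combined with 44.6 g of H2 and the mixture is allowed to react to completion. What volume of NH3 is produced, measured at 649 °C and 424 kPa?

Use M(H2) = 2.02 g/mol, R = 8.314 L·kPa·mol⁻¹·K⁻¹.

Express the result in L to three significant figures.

174 L

n(N2) = PV/RT = (178 × 187) / (8.314 × 831.15) = 4.817 mol
n(H2) = 44.6 / 2.02 = 22.08 mol
For 4.817 mol N2, stoichiometry requires (3/1) × 4.817 = 14.45 mol H2; 22.08 mol is available, so N2 is limiting.
n(NH3) = (2/1) × 4.817 = 9.634 mol
V(NH3) = nRT/P = 9.634 × 8.314 × 922.15 / 424 = 174.2 L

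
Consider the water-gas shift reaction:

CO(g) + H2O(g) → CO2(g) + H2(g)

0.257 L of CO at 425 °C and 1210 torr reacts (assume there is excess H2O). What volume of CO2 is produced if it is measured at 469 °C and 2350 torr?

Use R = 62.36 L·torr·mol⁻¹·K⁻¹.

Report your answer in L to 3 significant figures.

0.141 L

n(CO) = PV/RT = (1210 × 0.257) / (62.36 × 698.15) = 0.007143 mol
n(CO2) = (1/1) × 0.007143 = 0.007143 mol
V = nRT/P = 0.007143 × 62.36 × 742.15 / 2350 = 0.1407 L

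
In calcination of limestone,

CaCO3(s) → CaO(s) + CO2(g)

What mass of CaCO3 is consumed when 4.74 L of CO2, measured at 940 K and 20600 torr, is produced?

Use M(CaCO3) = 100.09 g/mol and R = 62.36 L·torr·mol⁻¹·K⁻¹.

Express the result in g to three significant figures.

167 g

n(CO2) = PV/RT = (20600 × 4.74) / (62.36 × 940) = 1.666 mol
n(CaCO3) = (1/1) × 1.666 = 1.666 mol
m(CaCO3) = 1.666 × 100.09 = 166.7 g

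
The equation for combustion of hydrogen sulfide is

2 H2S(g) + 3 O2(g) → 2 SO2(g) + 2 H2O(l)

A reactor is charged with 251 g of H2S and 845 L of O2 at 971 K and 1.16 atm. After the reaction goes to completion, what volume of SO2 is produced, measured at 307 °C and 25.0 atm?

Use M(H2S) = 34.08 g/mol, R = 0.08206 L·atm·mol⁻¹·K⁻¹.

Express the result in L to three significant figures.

n(H2S) = 251 / 34.08 = 7.365 mol
n(O2) = PV/RT = (1.16 × 845) / (0.08206 × 971) = 12.30 mol
For 7.365 mol H2S, stoichiometry requires (3/2) × 7.365 = 11.05 mol O2; 12.30 mol is available, so H2S is limiting.
n(SO2) = (2/2) × 7.365 = 7.365 mol
V(SO2) = nRT/P = 7.365 × 0.08206 × 580.15 / 25.0 = 14.03 L

14.0 L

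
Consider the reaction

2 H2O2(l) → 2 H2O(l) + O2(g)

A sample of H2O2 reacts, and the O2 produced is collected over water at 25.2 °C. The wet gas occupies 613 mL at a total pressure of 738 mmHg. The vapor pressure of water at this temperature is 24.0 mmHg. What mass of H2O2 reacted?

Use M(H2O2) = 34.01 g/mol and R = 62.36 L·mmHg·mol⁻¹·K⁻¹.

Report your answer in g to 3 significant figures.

P(O2) = 738 − 24.0 = 714.0 mmHg
n(O2) = PV/RT = (714.0 × 0.6130) / (62.36 × 298.35) = 0.02352 mol
n(H2O2) = (2/1) × 0.02352 = 0.04704 mol
m(H2O2) = 0.04704 × 34.01 = 1.600 g

1.60 g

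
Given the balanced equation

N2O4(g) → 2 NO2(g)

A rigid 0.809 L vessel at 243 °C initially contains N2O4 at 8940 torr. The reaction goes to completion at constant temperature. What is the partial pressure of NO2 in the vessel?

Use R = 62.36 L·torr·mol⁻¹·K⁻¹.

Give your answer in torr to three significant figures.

n(N2O4)₀ = PV/RT = (8940 × 0.809) / (62.36 × 516.15) = 0.2247 mol
n(NO2) = (2/1) × 0.2247 = 0.4494 mol
P(NO2) = nRT/V = 0.4494 × 62.36 × 516.15 / 0.809 = 17880 torr

17900 torr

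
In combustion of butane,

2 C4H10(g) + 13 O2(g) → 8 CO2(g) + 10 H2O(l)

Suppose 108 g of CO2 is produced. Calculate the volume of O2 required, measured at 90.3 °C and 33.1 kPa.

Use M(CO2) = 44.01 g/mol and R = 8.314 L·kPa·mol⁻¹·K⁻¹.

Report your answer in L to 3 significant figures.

364 L

n(CO2) = 108.0 / 44.01 = 2.454 mol
n(O2) = (13/8) × 2.454 = 3.988 mol
V = nRT/P = 3.988 × 8.314 × 363.45 / 33.1 = 364.1 L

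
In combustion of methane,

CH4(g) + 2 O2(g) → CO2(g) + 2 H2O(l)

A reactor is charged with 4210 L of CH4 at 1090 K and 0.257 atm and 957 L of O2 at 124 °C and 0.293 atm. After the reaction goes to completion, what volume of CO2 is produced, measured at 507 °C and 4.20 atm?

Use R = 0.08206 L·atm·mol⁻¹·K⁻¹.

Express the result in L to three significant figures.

n(CH4) = PV/RT = (0.257 × 4210) / (0.08206 × 1090) = 12.10 mol
n(O2) = PV/RT = (0.293 × 957) / (0.08206 × 397.15) = 8.604 mol
For 12.10 mol CH4, stoichiometry requires (2/1) × 12.10 = 24.20 mol O2; 8.604 mol is available, so O2 is limiting.
n(CO2) = (1/2) × 8.604 = 4.302 mol
V(CO2) = nRT/P = 4.302 × 0.08206 × 780.15 / 4.20 = 65.57 L

65.6 L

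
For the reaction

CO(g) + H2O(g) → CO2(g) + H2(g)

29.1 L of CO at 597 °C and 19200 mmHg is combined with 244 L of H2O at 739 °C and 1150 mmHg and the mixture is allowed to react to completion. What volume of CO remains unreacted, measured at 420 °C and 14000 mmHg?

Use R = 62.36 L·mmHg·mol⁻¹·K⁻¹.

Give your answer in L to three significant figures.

n(CO) = PV/RT = (19200 × 29.1) / (62.36 × 870.15) = 10.30 mol
n(H2O) = PV/RT = (1150 × 244) / (62.36 × 1012.15) = 4.446 mol
For 10.30 mol CO, stoichiometry requires (1/1) × 10.30 = 10.30 mol H2O; 4.446 mol is available, so H2O is limiting.
n(CO) consumed = (1/1) × 4.446 = 4.446 mol; remaining = 10.30 − 4.446 = 5.854 mol
V(CO) = nRT/P = 5.854 × 62.36 × 693.15 / 14000 = 18.07 L

18.1 L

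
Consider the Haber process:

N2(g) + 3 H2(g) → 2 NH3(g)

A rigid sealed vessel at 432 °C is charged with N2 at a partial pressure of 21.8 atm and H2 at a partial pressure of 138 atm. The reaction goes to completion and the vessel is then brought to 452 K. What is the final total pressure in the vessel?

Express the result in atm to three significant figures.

Because the vessel is rigid and T is held at 432 °C, work the stoichiometry in partial pressures (P_i = n_iRT/V).
P(H2) required for 21.8 atm of N2 = (3/1) × 21.8 = 65.40 atm; available 138 atm, so N2 is limiting.
P(H2) remaining = 138 − (3/1) × 21.8 = 72.60 atm
P(gaseous products) = (2)/1 × 21.8 = 43.60 atm
P_total at 432 °C = 72.60 + 43.60 = 116.2 atm
Scaling to 452 K: P = 116.2 × 452/705.15 = 74.48 atm

74.5 atm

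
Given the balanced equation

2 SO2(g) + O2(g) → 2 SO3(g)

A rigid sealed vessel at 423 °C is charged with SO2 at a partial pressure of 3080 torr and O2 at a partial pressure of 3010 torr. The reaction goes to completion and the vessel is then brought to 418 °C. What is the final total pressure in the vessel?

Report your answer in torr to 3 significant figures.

Because the vessel is rigid and T is held at 423 °C, work the stoichiometry in partial pressures (P_i = n_iRT/V).
P(O2) required for 3080 torr of SO2 = (1/2) × 3080 = 1540 torr; available 3010 torr, so SO2 is limiting.
P(O2) remaining = 3010 − (1/2) × 3080 = 1470 torr
P(gaseous products) = (2)/2 × 3080 = 3080 torr
P_total at 423 °C = 1470 + 3080 = 4550 torr
Scaling to 418 °C: P = 4550 × 691.15/696.15 = 4517 torr

4520 torr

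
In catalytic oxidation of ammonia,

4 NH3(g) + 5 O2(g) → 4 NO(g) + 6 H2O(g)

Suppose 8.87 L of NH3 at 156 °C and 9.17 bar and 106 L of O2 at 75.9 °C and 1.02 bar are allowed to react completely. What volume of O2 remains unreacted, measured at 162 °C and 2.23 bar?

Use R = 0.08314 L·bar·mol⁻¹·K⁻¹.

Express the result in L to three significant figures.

14.2 L

n(NH3) = PV/RT = (9.17 × 8.87) / (0.08314 × 429.15) = 2.280 mol
n(O2) = PV/RT = (1.02 × 106) / (0.08314 × 349.05) = 3.726 mol
For 2.280 mol NH3, stoichiometry requires (5/4) × 2.280 = 2.850 mol O2; 3.726 mol is available, so NH3 is limiting.
n(O2) consumed = (5/4) × 2.280 = 2.850 mol; remaining = 3.726 − 2.850 = 0.8760 mol
V(O2) = nRT/P = 0.8760 × 0.08314 × 435.15 / 2.23 = 14.21 L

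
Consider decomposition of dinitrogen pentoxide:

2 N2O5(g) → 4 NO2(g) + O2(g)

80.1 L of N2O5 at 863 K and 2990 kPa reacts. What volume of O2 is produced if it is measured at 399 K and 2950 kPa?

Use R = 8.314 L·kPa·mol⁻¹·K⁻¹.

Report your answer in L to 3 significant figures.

18.8 L

n(N2O5) = PV/RT = (2990 × 80.1) / (8.314 × 863) = 33.38 mol
n(O2) = (1/2) × 33.38 = 16.69 mol
V = nRT/P = 16.69 × 8.314 × 399 / 2950 = 18.77 L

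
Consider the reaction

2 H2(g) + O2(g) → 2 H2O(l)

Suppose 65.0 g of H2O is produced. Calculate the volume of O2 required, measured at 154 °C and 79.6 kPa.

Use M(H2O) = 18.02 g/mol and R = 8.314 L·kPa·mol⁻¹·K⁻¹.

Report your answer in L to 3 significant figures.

n(H2O) = 65.00 / 18.02 = 3.607 mol
n(O2) = (1/2) × 3.607 = 1.804 mol
V = nRT/P = 1.804 × 8.314 × 427.15 / 79.6 = 80.48 L

80.5 L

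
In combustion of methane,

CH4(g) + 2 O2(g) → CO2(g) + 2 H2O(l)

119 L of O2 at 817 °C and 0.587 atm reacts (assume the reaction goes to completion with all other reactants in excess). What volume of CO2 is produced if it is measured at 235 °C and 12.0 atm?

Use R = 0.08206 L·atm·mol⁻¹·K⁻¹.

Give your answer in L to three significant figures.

1.36 L

n(O2) = PV/RT = (0.587 × 119) / (0.08206 × 1090.15) = 0.7808 mol
n(CO2) = (1/2) × 0.7808 = 0.3904 mol
V = nRT/P = 0.3904 × 0.08206 × 508.15 / 12.0 = 1.357 L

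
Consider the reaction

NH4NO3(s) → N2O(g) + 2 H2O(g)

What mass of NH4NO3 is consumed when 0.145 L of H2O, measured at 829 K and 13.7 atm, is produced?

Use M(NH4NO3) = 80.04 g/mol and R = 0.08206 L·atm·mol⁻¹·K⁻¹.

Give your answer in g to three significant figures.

1.17 g

n(H2O) = PV/RT = (13.7 × 0.145) / (0.08206 × 829) = 0.02920 mol
n(NH4NO3) = (1/2) × 0.02920 = 0.01460 mol
m(NH4NO3) = 0.01460 × 80.04 = 1.169 g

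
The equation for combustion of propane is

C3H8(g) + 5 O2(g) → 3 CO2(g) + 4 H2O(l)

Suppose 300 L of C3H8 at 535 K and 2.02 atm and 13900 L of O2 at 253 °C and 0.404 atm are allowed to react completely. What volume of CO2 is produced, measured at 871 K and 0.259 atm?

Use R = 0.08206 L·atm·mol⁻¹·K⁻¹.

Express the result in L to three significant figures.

11400 L

n(C3H8) = PV/RT = (2.02 × 300) / (0.08206 × 535) = 13.80 mol
n(O2) = PV/RT = (0.404 × 13900) / (0.08206 × 526.15) = 130.1 mol
For 13.80 mol C3H8, stoichiometry requires (5/1) × 13.80 = 69.00 mol O2; 130.1 mol is available, so C3H8 is limiting.
n(CO2) = (3/1) × 13.80 = 41.40 mol
V(CO2) = nRT/P = 41.40 × 0.08206 × 871 / 0.259 = 11420 L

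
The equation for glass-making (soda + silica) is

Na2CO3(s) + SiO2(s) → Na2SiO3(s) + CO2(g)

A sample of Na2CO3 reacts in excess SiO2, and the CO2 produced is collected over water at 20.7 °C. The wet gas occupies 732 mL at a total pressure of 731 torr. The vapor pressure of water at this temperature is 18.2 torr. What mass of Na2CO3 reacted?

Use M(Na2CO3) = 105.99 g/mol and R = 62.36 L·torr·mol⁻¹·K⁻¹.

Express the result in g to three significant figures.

3.02 g

P(CO2) = 731 − 18.2 = 712.8 torr
n(CO2) = PV/RT = (712.8 × 0.7320) / (62.36 × 293.85) = 0.02847 mol
n(Na2CO3) = (1/1) × 0.02847 = 0.02847 mol
m(Na2CO3) = 0.02847 × 105.99 = 3.018 g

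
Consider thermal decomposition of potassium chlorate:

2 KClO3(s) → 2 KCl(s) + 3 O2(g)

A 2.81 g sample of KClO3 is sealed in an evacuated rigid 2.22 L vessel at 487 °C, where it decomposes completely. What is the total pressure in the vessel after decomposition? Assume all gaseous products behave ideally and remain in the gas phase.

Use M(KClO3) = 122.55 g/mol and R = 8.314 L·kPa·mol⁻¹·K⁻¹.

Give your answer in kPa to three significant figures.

n(KClO3) = 2.81 / 122.55 = 0.02293 mol
n(gas produced) = (3/2) × 0.02293 = 0.03439 mol
P = nRT/V = 0.03439 × 8.314 × 760.15 / 2.22 = 97.90 kPa

97.9 kPa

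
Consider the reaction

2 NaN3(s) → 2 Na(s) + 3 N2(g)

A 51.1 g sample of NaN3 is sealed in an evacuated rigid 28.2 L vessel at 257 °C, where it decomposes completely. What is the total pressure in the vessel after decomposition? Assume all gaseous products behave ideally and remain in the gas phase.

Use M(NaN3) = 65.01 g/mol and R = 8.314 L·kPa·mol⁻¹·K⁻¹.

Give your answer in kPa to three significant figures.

n(NaN3) = 51.1 / 65.01 = 0.7860 mol
n(gas produced) = (3/2) × 0.7860 = 1.179 mol
P = nRT/V = 1.179 × 8.314 × 530.15 / 28.2 = 184.3 kPa

184 kPa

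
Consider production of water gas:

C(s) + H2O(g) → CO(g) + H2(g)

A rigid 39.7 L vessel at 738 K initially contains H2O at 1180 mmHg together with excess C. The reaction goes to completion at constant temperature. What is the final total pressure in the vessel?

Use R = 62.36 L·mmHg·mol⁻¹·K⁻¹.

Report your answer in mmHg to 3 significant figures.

2360 mmHg

At constant T and V, P ∝ n(gas): 1 mol gas → 2 mol gas.
P_final = (2/1) × 1180 = 2360 mmHg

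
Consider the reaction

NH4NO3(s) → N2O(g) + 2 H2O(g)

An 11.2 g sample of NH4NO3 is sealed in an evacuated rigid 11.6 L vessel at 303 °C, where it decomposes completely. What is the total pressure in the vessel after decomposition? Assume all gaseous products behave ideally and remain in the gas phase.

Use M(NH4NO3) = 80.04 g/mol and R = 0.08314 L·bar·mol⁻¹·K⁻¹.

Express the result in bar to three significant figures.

n(NH4NO3) = 11.2 / 80.04 = 0.1399 mol
n(gas produced) = (3/1) × 0.1399 = 0.4197 mol
P = nRT/V = 0.4197 × 0.08314 × 576.15 / 11.6 = 1.733 bar

1.73 bar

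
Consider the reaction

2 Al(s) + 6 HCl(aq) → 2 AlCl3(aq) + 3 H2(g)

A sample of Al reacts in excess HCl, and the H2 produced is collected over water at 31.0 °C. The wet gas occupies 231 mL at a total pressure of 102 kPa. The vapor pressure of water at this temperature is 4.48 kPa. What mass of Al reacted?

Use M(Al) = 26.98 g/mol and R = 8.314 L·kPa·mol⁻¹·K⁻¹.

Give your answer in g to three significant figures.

P(H2) = 102 − 4.48 = 97.52 kPa
n(H2) = PV/RT = (97.52 × 0.2310) / (8.314 × 304.15) = 0.008909 mol
n(Al) = (2/3) × 0.008909 = 0.005939 mol
m(Al) = 0.005939 × 26.98 = 0.1602 g

0.160 g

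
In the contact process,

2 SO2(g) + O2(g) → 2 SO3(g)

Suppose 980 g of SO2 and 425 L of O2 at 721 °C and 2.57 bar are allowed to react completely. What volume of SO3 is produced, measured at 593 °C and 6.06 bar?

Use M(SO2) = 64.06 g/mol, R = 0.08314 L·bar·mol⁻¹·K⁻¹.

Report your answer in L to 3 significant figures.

n(SO2) = 980 / 64.06 = 15.30 mol
n(O2) = PV/RT = (2.57 × 425) / (0.08314 × 994.15) = 13.21 mol
For 15.30 mol SO2, stoichiometry requires (1/2) × 15.30 = 7.650 mol O2; 13.21 mol is available, so SO2 is limiting.
n(SO3) = (2/2) × 15.30 = 15.30 mol
V(SO3) = nRT/P = 15.30 × 0.08314 × 866.15 / 6.06 = 181.8 L

182 L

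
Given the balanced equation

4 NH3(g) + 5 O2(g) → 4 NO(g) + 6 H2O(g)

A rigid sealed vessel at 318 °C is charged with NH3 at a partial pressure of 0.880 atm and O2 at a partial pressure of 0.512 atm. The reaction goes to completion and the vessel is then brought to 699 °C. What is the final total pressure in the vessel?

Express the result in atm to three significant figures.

At constant V, partial pressures at 318 °C are proportional to moles, so apply stoichiometry directly to pressures.
P(O2) required for 0.880 atm of NH3 = (5/4) × 0.880 = 1.100 atm; available 0.512 atm, so O2 is limiting.
P(NH3) remaining = 0.880 − (4/5) × 0.512 = 0.4704 atm
P(gaseous products) = (4+6)/5 × 0.512 = 1.024 atm
P_total at 318 °C = 0.4704 + 1.024 = 1.494 atm
Scaling to 699 °C: P = 1.494 × 972.15/591.15 = 2.457 atm

2.46 atm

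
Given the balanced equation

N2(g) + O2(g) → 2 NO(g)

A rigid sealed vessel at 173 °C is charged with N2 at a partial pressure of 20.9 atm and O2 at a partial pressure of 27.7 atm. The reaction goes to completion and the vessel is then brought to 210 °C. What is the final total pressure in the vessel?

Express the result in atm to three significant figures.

At constant V, partial pressures at 173 °C are proportional to moles, so apply stoichiometry directly to pressures.
P(O2) required for 20.9 atm of N2 = (1/1) × 20.9 = 20.90 atm; available 27.7 atm, so N2 is limiting.
P(O2) remaining = 27.7 − (1/1) × 20.9 = 6.800 atm
P(gaseous products) = (2)/1 × 20.9 = 41.80 atm
P_total at 173 °C = 6.800 + 41.80 = 48.60 atm
Scaling to 210 °C: P = 48.60 × 483.15/446.15 = 52.63 atm

52.6 atm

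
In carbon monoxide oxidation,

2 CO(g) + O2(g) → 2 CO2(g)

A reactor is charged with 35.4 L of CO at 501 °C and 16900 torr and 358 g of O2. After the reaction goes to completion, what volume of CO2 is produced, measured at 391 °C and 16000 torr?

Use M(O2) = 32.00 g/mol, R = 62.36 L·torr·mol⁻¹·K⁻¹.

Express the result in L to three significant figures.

32.1 L

n(CO) = PV/RT = (16900 × 35.4) / (62.36 × 774.15) = 12.39 mol
n(O2) = 358 / 32.00 = 11.19 mol
For 12.39 mol CO, stoichiometry requires (1/2) × 12.39 = 6.195 mol O2; 11.19 mol is available, so CO is limiting.
n(CO2) = (2/2) × 12.39 = 12.39 mol
V(CO2) = nRT/P = 12.39 × 62.36 × 664.15 / 16000 = 32.07 L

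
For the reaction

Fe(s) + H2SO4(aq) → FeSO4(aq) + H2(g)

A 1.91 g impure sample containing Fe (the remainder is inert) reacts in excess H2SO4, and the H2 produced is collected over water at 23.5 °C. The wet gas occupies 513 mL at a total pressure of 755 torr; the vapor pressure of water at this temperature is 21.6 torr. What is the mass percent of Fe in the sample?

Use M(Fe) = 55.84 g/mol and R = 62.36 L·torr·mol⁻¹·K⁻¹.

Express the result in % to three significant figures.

59.5 %

P(H2) = 755 − 21.6 = 733.4 torr
n(H2) = PV/RT = (733.4 × 0.5130) / (62.36 × 296.65) = 0.02034 mol
n(Fe) = (1/1) × 0.02034 = 0.02034 mol
m(Fe) = 0.02034 × 55.84 = 1.136 g
%Fe = 1.136 / 1.91 × 100 = 59.48%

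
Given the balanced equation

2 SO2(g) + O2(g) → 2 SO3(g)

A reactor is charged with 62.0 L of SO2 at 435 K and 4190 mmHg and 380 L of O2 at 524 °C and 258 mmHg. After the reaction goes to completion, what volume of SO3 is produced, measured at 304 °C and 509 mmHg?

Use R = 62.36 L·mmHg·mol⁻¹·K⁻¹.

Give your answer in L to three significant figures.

n(SO2) = PV/RT = (4190 × 62.0) / (62.36 × 435) = 9.577 mol
n(O2) = PV/RT = (258 × 380) / (62.36 × 797.15) = 1.972 mol
For 9.577 mol SO2, stoichiometry requires (1/2) × 9.577 = 4.788 mol O2; 1.972 mol is available, so O2 is limiting.
n(SO3) = (2/1) × 1.972 = 3.944 mol
V(SO3) = nRT/P = 3.944 × 62.36 × 577.15 / 509 = 278.9 L

279 L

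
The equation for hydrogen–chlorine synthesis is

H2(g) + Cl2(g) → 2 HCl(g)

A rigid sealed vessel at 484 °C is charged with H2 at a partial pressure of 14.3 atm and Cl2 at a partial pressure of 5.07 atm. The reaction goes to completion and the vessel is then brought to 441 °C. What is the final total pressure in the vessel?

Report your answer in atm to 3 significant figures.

18.3 atm

Because the vessel is rigid and T is held at 484 °C, work the stoichiometry in partial pressures (P_i = n_iRT/V).
P(Cl2) required for 14.3 atm of H2 = (1/1) × 14.3 = 14.30 atm; available 5.07 atm, so Cl2 is limiting.
P(H2) remaining = 14.3 − (1/1) × 5.07 = 9.230 atm
P(gaseous products) = (2)/1 × 5.07 = 10.14 atm
P_total at 484 °C = 9.230 + 10.14 = 19.37 atm
Scaling to 441 °C: P = 19.37 × 714.15/757.15 = 18.27 atm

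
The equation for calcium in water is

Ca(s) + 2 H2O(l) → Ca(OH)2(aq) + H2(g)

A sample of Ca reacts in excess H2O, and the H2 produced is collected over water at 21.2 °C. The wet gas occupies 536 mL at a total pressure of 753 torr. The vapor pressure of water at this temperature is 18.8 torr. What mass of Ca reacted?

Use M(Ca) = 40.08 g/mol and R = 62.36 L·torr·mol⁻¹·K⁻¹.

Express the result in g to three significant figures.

0.859 g

P(H2) = 753 − 18.8 = 734.2 torr
n(H2) = PV/RT = (734.2 × 0.5360) / (62.36 × 294.35) = 0.02144 mol
n(Ca) = (1/1) × 0.02144 = 0.02144 mol
m(Ca) = 0.02144 × 40.08 = 0.8593 g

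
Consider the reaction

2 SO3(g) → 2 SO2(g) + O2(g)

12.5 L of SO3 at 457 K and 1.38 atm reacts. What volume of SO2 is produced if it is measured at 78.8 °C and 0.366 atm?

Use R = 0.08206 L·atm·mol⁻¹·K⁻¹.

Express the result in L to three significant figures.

n(SO3) = PV/RT = (1.38 × 12.5) / (0.08206 × 457) = 0.4600 mol
n(SO2) = (2/2) × 0.4600 = 0.4600 mol
V = nRT/P = 0.4600 × 0.08206 × 351.95 / 0.366 = 36.30 L

36.3 L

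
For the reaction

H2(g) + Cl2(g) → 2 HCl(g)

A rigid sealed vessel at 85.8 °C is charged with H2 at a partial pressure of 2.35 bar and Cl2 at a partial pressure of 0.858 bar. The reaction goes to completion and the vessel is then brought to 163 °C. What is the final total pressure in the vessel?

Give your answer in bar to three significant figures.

3.90 bar

Because the vessel is rigid and T is held at 85.8 °C, work the stoichiometry in partial pressures (P_i = n_iRT/V).
P(Cl2) required for 2.35 bar of H2 = (1/1) × 2.35 = 2.350 bar; available 0.858 bar, so Cl2 is limiting.
P(H2) remaining = 2.35 − (1/1) × 0.858 = 1.492 bar
P(gaseous products) = (2)/1 × 0.858 = 1.716 bar
P_total at 85.8 °C = 1.492 + 1.716 = 3.208 bar
Scaling to 163 °C: P = 3.208 × 436.15/358.95 = 3.898 bar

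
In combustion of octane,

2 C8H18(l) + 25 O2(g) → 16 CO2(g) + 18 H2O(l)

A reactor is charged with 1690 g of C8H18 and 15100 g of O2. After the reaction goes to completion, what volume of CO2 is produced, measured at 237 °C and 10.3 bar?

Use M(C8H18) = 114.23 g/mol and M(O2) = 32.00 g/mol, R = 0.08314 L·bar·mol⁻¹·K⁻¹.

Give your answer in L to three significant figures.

n(C8H18) = 1690 / 114.23 = 14.79 mol
n(O2) = 15100 / 32.00 = 471.9 mol
For 14.79 mol C8H18, stoichiometry requires (25/2) × 14.79 = 184.9 mol O2; 471.9 mol is available, so C8H18 is limiting.
n(CO2) = (16/2) × 14.79 = 118.3 mol
V(CO2) = nRT/P = 118.3 × 0.08314 × 510.15 / 10.3 = 487.1 L

487 L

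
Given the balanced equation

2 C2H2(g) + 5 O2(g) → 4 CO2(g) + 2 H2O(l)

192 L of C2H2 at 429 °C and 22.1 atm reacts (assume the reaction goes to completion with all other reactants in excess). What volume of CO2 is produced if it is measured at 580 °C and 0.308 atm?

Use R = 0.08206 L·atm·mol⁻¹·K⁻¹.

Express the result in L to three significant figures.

33500 L

n(C2H2) = PV/RT = (22.1 × 192) / (0.08206 × 702.15) = 73.64 mol
n(CO2) = (4/2) × 73.64 = 147.3 mol
V = nRT/P = 147.3 × 0.08206 × 853.15 / 0.308 = 33480 L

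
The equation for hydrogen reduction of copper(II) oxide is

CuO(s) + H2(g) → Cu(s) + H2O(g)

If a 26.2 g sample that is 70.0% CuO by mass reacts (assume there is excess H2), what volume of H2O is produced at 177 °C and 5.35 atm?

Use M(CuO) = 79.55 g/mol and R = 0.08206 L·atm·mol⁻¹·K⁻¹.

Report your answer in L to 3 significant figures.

1.59 L

mass of CuO = 26.2 × 70.0/100 = 18.34 g
n(CuO) = 18.34 / 79.55 = 0.2305 mol
n(H2O) = (1/1) × 0.2305 = 0.2305 mol
V = nRT/P = 0.2305 × 0.08206 × 450.15 / 5.35 = 1.591 L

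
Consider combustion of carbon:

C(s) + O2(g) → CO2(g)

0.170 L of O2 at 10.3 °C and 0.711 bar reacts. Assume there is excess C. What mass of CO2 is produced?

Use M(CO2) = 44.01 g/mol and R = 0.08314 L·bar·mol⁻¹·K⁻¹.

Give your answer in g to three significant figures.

0.226 g

n(O2) = PV/RT = (0.711 × 0.170) / (0.08314 × 283.45) = 0.005129 mol
n(CO2) = (1/1) × 0.005129 = 0.005129 mol
m(CO2) = 0.005129 × 44.01 = 0.2257 g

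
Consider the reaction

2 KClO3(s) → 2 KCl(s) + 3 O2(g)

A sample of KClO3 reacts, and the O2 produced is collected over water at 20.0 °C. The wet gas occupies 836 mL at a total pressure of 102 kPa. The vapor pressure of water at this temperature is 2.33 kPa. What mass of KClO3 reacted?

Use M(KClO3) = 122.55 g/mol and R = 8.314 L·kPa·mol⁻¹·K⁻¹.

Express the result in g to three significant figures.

P(O2) = 102 − 2.33 = 99.67 kPa
n(O2) = PV/RT = (99.67 × 0.8360) / (8.314 × 293.15) = 0.03419 mol
n(KClO3) = (2/3) × 0.03419 = 0.02279 mol
m(KClO3) = 0.02279 × 122.55 = 2.793 g

2.79 g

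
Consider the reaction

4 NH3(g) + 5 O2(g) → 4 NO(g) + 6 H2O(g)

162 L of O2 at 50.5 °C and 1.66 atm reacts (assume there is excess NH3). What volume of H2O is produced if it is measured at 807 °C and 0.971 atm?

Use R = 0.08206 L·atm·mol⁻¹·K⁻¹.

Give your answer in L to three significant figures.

1110 L

n(O2) = PV/RT = (1.66 × 162) / (0.08206 × 323.65) = 10.13 mol
n(H2O) = (6/5) × 10.13 = 12.16 mol
V = nRT/P = 12.16 × 0.08206 × 1080.15 / 0.971 = 1110 L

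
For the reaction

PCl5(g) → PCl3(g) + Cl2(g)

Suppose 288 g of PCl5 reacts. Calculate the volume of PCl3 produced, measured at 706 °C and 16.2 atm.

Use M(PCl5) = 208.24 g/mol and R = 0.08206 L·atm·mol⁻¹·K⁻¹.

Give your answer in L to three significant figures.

6.86 L

n(PCl5) = 288.0 / 208.24 = 1.383 mol
n(PCl3) = (1/1) × 1.383 = 1.383 mol
V = nRT/P = 1.383 × 0.08206 × 979.15 / 16.2 = 6.859 L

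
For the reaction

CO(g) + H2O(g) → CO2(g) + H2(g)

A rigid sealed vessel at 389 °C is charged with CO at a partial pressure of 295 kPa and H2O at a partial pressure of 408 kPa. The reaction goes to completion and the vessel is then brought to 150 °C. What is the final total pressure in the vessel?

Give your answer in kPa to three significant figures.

449 kPa

At constant V, partial pressures at 389 °C are proportional to moles, so apply stoichiometry directly to pressures.
P(H2O) required for 295 kPa of CO = (1/1) × 295 = 295.0 kPa; available 408 kPa, so CO is limiting.
P(H2O) remaining = 408 − (1/1) × 295 = 113.0 kPa
P(gaseous products) = (1+1)/1 × 295 = 590.0 kPa
P_total at 389 °C = 113.0 + 590.0 = 703.0 kPa
Scaling to 150 °C: P = 703.0 × 423.15/662.15 = 449.3 kPa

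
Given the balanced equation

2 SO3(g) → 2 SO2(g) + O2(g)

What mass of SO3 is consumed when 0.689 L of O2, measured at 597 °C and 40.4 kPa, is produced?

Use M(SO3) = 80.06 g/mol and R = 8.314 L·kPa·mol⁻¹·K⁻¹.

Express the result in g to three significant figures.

0.616 g

n(O2) = PV/RT = (40.4 × 0.689) / (8.314 × 870.15) = 0.003848 mol
n(SO3) = (2/1) × 0.003848 = 0.007696 mol
m(SO3) = 0.007696 × 80.06 = 0.6161 g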